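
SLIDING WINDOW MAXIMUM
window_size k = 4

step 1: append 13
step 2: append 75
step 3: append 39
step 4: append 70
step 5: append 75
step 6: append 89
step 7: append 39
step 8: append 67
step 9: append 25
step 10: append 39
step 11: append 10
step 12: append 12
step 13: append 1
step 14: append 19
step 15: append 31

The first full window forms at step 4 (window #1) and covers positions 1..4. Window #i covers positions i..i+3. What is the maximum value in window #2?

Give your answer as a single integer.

Answer: 75

Derivation:
step 1: append 13 -> window=[13] (not full yet)
step 2: append 75 -> window=[13, 75] (not full yet)
step 3: append 39 -> window=[13, 75, 39] (not full yet)
step 4: append 70 -> window=[13, 75, 39, 70] -> max=75
step 5: append 75 -> window=[75, 39, 70, 75] -> max=75
Window #2 max = 75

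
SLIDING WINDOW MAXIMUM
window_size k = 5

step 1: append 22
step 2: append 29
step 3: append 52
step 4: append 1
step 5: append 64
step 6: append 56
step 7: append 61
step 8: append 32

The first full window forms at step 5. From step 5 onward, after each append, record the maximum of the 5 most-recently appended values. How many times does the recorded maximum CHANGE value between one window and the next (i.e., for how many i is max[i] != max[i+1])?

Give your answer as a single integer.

Answer: 0

Derivation:
step 1: append 22 -> window=[22] (not full yet)
step 2: append 29 -> window=[22, 29] (not full yet)
step 3: append 52 -> window=[22, 29, 52] (not full yet)
step 4: append 1 -> window=[22, 29, 52, 1] (not full yet)
step 5: append 64 -> window=[22, 29, 52, 1, 64] -> max=64
step 6: append 56 -> window=[29, 52, 1, 64, 56] -> max=64
step 7: append 61 -> window=[52, 1, 64, 56, 61] -> max=64
step 8: append 32 -> window=[1, 64, 56, 61, 32] -> max=64
Recorded maximums: 64 64 64 64
Changes between consecutive maximums: 0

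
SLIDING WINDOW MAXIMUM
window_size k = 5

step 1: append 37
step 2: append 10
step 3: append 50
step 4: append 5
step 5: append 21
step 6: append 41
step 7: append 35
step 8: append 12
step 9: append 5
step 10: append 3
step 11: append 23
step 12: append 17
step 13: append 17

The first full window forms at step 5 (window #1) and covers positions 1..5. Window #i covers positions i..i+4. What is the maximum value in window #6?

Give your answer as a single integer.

step 1: append 37 -> window=[37] (not full yet)
step 2: append 10 -> window=[37, 10] (not full yet)
step 3: append 50 -> window=[37, 10, 50] (not full yet)
step 4: append 5 -> window=[37, 10, 50, 5] (not full yet)
step 5: append 21 -> window=[37, 10, 50, 5, 21] -> max=50
step 6: append 41 -> window=[10, 50, 5, 21, 41] -> max=50
step 7: append 35 -> window=[50, 5, 21, 41, 35] -> max=50
step 8: append 12 -> window=[5, 21, 41, 35, 12] -> max=41
step 9: append 5 -> window=[21, 41, 35, 12, 5] -> max=41
step 10: append 3 -> window=[41, 35, 12, 5, 3] -> max=41
Window #6 max = 41

Answer: 41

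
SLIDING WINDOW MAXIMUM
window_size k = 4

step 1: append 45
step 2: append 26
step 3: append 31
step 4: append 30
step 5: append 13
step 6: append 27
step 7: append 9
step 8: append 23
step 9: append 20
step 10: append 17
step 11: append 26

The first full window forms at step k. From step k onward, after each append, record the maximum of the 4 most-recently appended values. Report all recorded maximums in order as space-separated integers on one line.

step 1: append 45 -> window=[45] (not full yet)
step 2: append 26 -> window=[45, 26] (not full yet)
step 3: append 31 -> window=[45, 26, 31] (not full yet)
step 4: append 30 -> window=[45, 26, 31, 30] -> max=45
step 5: append 13 -> window=[26, 31, 30, 13] -> max=31
step 6: append 27 -> window=[31, 30, 13, 27] -> max=31
step 7: append 9 -> window=[30, 13, 27, 9] -> max=30
step 8: append 23 -> window=[13, 27, 9, 23] -> max=27
step 9: append 20 -> window=[27, 9, 23, 20] -> max=27
step 10: append 17 -> window=[9, 23, 20, 17] -> max=23
step 11: append 26 -> window=[23, 20, 17, 26] -> max=26

Answer: 45 31 31 30 27 27 23 26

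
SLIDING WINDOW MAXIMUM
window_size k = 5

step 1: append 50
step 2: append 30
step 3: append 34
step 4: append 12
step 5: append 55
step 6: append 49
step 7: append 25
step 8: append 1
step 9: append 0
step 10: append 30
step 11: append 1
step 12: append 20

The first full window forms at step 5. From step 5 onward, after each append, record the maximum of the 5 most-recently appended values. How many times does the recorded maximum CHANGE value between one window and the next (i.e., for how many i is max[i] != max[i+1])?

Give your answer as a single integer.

step 1: append 50 -> window=[50] (not full yet)
step 2: append 30 -> window=[50, 30] (not full yet)
step 3: append 34 -> window=[50, 30, 34] (not full yet)
step 4: append 12 -> window=[50, 30, 34, 12] (not full yet)
step 5: append 55 -> window=[50, 30, 34, 12, 55] -> max=55
step 6: append 49 -> window=[30, 34, 12, 55, 49] -> max=55
step 7: append 25 -> window=[34, 12, 55, 49, 25] -> max=55
step 8: append 1 -> window=[12, 55, 49, 25, 1] -> max=55
step 9: append 0 -> window=[55, 49, 25, 1, 0] -> max=55
step 10: append 30 -> window=[49, 25, 1, 0, 30] -> max=49
step 11: append 1 -> window=[25, 1, 0, 30, 1] -> max=30
step 12: append 20 -> window=[1, 0, 30, 1, 20] -> max=30
Recorded maximums: 55 55 55 55 55 49 30 30
Changes between consecutive maximums: 2

Answer: 2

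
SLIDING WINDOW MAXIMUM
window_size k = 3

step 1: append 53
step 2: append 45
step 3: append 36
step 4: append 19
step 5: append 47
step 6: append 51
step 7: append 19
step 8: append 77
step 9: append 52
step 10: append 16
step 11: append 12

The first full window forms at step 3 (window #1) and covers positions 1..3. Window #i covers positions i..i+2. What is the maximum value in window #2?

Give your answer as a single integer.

Answer: 45

Derivation:
step 1: append 53 -> window=[53] (not full yet)
step 2: append 45 -> window=[53, 45] (not full yet)
step 3: append 36 -> window=[53, 45, 36] -> max=53
step 4: append 19 -> window=[45, 36, 19] -> max=45
Window #2 max = 45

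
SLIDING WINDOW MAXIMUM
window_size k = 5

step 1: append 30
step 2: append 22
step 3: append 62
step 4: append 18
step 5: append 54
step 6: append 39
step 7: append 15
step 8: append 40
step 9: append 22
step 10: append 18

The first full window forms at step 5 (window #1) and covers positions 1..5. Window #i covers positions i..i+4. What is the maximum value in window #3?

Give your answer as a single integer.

Answer: 62

Derivation:
step 1: append 30 -> window=[30] (not full yet)
step 2: append 22 -> window=[30, 22] (not full yet)
step 3: append 62 -> window=[30, 22, 62] (not full yet)
step 4: append 18 -> window=[30, 22, 62, 18] (not full yet)
step 5: append 54 -> window=[30, 22, 62, 18, 54] -> max=62
step 6: append 39 -> window=[22, 62, 18, 54, 39] -> max=62
step 7: append 15 -> window=[62, 18, 54, 39, 15] -> max=62
Window #3 max = 62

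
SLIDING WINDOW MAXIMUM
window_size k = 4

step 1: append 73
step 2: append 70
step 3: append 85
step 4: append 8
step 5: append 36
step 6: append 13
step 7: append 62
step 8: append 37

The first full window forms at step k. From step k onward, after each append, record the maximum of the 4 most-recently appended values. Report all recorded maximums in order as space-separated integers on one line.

step 1: append 73 -> window=[73] (not full yet)
step 2: append 70 -> window=[73, 70] (not full yet)
step 3: append 85 -> window=[73, 70, 85] (not full yet)
step 4: append 8 -> window=[73, 70, 85, 8] -> max=85
step 5: append 36 -> window=[70, 85, 8, 36] -> max=85
step 6: append 13 -> window=[85, 8, 36, 13] -> max=85
step 7: append 62 -> window=[8, 36, 13, 62] -> max=62
step 8: append 37 -> window=[36, 13, 62, 37] -> max=62

Answer: 85 85 85 62 62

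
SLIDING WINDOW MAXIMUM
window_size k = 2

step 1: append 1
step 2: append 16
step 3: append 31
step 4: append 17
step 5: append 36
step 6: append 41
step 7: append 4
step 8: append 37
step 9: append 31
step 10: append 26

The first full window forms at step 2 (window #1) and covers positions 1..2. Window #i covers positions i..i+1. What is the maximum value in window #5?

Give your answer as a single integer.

Answer: 41

Derivation:
step 1: append 1 -> window=[1] (not full yet)
step 2: append 16 -> window=[1, 16] -> max=16
step 3: append 31 -> window=[16, 31] -> max=31
step 4: append 17 -> window=[31, 17] -> max=31
step 5: append 36 -> window=[17, 36] -> max=36
step 6: append 41 -> window=[36, 41] -> max=41
Window #5 max = 41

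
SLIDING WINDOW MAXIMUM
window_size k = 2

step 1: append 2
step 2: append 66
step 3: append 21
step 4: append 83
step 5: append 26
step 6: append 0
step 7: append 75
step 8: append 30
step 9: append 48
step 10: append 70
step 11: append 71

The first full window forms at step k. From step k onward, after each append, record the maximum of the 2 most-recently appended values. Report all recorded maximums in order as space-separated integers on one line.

step 1: append 2 -> window=[2] (not full yet)
step 2: append 66 -> window=[2, 66] -> max=66
step 3: append 21 -> window=[66, 21] -> max=66
step 4: append 83 -> window=[21, 83] -> max=83
step 5: append 26 -> window=[83, 26] -> max=83
step 6: append 0 -> window=[26, 0] -> max=26
step 7: append 75 -> window=[0, 75] -> max=75
step 8: append 30 -> window=[75, 30] -> max=75
step 9: append 48 -> window=[30, 48] -> max=48
step 10: append 70 -> window=[48, 70] -> max=70
step 11: append 71 -> window=[70, 71] -> max=71

Answer: 66 66 83 83 26 75 75 48 70 71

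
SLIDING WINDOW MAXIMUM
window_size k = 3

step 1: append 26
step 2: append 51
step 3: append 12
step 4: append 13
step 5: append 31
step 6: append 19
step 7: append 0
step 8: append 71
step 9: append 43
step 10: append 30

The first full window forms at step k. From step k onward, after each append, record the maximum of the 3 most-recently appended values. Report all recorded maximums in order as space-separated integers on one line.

step 1: append 26 -> window=[26] (not full yet)
step 2: append 51 -> window=[26, 51] (not full yet)
step 3: append 12 -> window=[26, 51, 12] -> max=51
step 4: append 13 -> window=[51, 12, 13] -> max=51
step 5: append 31 -> window=[12, 13, 31] -> max=31
step 6: append 19 -> window=[13, 31, 19] -> max=31
step 7: append 0 -> window=[31, 19, 0] -> max=31
step 8: append 71 -> window=[19, 0, 71] -> max=71
step 9: append 43 -> window=[0, 71, 43] -> max=71
step 10: append 30 -> window=[71, 43, 30] -> max=71

Answer: 51 51 31 31 31 71 71 71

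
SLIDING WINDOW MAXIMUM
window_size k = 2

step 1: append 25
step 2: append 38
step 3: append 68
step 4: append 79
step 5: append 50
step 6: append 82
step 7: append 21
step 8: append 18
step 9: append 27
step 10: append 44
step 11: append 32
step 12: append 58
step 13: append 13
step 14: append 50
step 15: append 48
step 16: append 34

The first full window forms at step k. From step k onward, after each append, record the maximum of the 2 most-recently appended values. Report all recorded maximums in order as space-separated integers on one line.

Answer: 38 68 79 79 82 82 21 27 44 44 58 58 50 50 48

Derivation:
step 1: append 25 -> window=[25] (not full yet)
step 2: append 38 -> window=[25, 38] -> max=38
step 3: append 68 -> window=[38, 68] -> max=68
step 4: append 79 -> window=[68, 79] -> max=79
step 5: append 50 -> window=[79, 50] -> max=79
step 6: append 82 -> window=[50, 82] -> max=82
step 7: append 21 -> window=[82, 21] -> max=82
step 8: append 18 -> window=[21, 18] -> max=21
step 9: append 27 -> window=[18, 27] -> max=27
step 10: append 44 -> window=[27, 44] -> max=44
step 11: append 32 -> window=[44, 32] -> max=44
step 12: append 58 -> window=[32, 58] -> max=58
step 13: append 13 -> window=[58, 13] -> max=58
step 14: append 50 -> window=[13, 50] -> max=50
step 15: append 48 -> window=[50, 48] -> max=50
step 16: append 34 -> window=[48, 34] -> max=48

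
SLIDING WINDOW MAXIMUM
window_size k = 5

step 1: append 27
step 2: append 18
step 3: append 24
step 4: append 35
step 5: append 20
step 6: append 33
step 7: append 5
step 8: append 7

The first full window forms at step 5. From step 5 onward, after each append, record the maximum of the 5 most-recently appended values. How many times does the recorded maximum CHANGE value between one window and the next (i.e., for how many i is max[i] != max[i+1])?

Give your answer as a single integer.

Answer: 0

Derivation:
step 1: append 27 -> window=[27] (not full yet)
step 2: append 18 -> window=[27, 18] (not full yet)
step 3: append 24 -> window=[27, 18, 24] (not full yet)
step 4: append 35 -> window=[27, 18, 24, 35] (not full yet)
step 5: append 20 -> window=[27, 18, 24, 35, 20] -> max=35
step 6: append 33 -> window=[18, 24, 35, 20, 33] -> max=35
step 7: append 5 -> window=[24, 35, 20, 33, 5] -> max=35
step 8: append 7 -> window=[35, 20, 33, 5, 7] -> max=35
Recorded maximums: 35 35 35 35
Changes between consecutive maximums: 0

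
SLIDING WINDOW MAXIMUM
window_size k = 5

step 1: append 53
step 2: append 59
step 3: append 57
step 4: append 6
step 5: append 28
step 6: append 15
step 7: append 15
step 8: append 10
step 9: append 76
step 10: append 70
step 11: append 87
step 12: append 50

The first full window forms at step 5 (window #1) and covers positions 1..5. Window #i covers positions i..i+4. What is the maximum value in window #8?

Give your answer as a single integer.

Answer: 87

Derivation:
step 1: append 53 -> window=[53] (not full yet)
step 2: append 59 -> window=[53, 59] (not full yet)
step 3: append 57 -> window=[53, 59, 57] (not full yet)
step 4: append 6 -> window=[53, 59, 57, 6] (not full yet)
step 5: append 28 -> window=[53, 59, 57, 6, 28] -> max=59
step 6: append 15 -> window=[59, 57, 6, 28, 15] -> max=59
step 7: append 15 -> window=[57, 6, 28, 15, 15] -> max=57
step 8: append 10 -> window=[6, 28, 15, 15, 10] -> max=28
step 9: append 76 -> window=[28, 15, 15, 10, 76] -> max=76
step 10: append 70 -> window=[15, 15, 10, 76, 70] -> max=76
step 11: append 87 -> window=[15, 10, 76, 70, 87] -> max=87
step 12: append 50 -> window=[10, 76, 70, 87, 50] -> max=87
Window #8 max = 87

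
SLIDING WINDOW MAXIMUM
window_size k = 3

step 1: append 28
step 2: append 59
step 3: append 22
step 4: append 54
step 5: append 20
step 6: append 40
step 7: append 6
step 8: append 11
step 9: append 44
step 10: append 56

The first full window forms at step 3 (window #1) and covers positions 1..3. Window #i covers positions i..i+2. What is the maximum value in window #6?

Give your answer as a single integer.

Answer: 40

Derivation:
step 1: append 28 -> window=[28] (not full yet)
step 2: append 59 -> window=[28, 59] (not full yet)
step 3: append 22 -> window=[28, 59, 22] -> max=59
step 4: append 54 -> window=[59, 22, 54] -> max=59
step 5: append 20 -> window=[22, 54, 20] -> max=54
step 6: append 40 -> window=[54, 20, 40] -> max=54
step 7: append 6 -> window=[20, 40, 6] -> max=40
step 8: append 11 -> window=[40, 6, 11] -> max=40
Window #6 max = 40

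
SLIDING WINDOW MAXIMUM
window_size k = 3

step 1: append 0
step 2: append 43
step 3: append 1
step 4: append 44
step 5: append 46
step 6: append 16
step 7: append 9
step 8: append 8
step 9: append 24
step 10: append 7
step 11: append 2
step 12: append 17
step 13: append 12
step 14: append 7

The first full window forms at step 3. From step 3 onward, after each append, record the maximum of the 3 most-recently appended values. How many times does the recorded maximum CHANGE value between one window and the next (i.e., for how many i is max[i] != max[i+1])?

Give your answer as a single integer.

step 1: append 0 -> window=[0] (not full yet)
step 2: append 43 -> window=[0, 43] (not full yet)
step 3: append 1 -> window=[0, 43, 1] -> max=43
step 4: append 44 -> window=[43, 1, 44] -> max=44
step 5: append 46 -> window=[1, 44, 46] -> max=46
step 6: append 16 -> window=[44, 46, 16] -> max=46
step 7: append 9 -> window=[46, 16, 9] -> max=46
step 8: append 8 -> window=[16, 9, 8] -> max=16
step 9: append 24 -> window=[9, 8, 24] -> max=24
step 10: append 7 -> window=[8, 24, 7] -> max=24
step 11: append 2 -> window=[24, 7, 2] -> max=24
step 12: append 17 -> window=[7, 2, 17] -> max=17
step 13: append 12 -> window=[2, 17, 12] -> max=17
step 14: append 7 -> window=[17, 12, 7] -> max=17
Recorded maximums: 43 44 46 46 46 16 24 24 24 17 17 17
Changes between consecutive maximums: 5

Answer: 5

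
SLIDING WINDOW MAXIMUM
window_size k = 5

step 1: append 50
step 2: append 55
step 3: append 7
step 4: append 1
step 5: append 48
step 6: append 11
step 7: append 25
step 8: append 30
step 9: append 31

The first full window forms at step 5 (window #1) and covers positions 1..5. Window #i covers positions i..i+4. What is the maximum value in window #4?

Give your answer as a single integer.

step 1: append 50 -> window=[50] (not full yet)
step 2: append 55 -> window=[50, 55] (not full yet)
step 3: append 7 -> window=[50, 55, 7] (not full yet)
step 4: append 1 -> window=[50, 55, 7, 1] (not full yet)
step 5: append 48 -> window=[50, 55, 7, 1, 48] -> max=55
step 6: append 11 -> window=[55, 7, 1, 48, 11] -> max=55
step 7: append 25 -> window=[7, 1, 48, 11, 25] -> max=48
step 8: append 30 -> window=[1, 48, 11, 25, 30] -> max=48
Window #4 max = 48

Answer: 48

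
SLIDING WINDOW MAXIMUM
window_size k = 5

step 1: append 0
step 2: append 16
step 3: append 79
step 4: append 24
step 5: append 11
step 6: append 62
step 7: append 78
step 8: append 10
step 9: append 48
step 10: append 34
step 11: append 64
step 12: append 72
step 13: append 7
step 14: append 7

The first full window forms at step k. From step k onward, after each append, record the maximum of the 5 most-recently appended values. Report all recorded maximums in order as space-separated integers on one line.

Answer: 79 79 79 78 78 78 78 72 72 72

Derivation:
step 1: append 0 -> window=[0] (not full yet)
step 2: append 16 -> window=[0, 16] (not full yet)
step 3: append 79 -> window=[0, 16, 79] (not full yet)
step 4: append 24 -> window=[0, 16, 79, 24] (not full yet)
step 5: append 11 -> window=[0, 16, 79, 24, 11] -> max=79
step 6: append 62 -> window=[16, 79, 24, 11, 62] -> max=79
step 7: append 78 -> window=[79, 24, 11, 62, 78] -> max=79
step 8: append 10 -> window=[24, 11, 62, 78, 10] -> max=78
step 9: append 48 -> window=[11, 62, 78, 10, 48] -> max=78
step 10: append 34 -> window=[62, 78, 10, 48, 34] -> max=78
step 11: append 64 -> window=[78, 10, 48, 34, 64] -> max=78
step 12: append 72 -> window=[10, 48, 34, 64, 72] -> max=72
step 13: append 7 -> window=[48, 34, 64, 72, 7] -> max=72
step 14: append 7 -> window=[34, 64, 72, 7, 7] -> max=72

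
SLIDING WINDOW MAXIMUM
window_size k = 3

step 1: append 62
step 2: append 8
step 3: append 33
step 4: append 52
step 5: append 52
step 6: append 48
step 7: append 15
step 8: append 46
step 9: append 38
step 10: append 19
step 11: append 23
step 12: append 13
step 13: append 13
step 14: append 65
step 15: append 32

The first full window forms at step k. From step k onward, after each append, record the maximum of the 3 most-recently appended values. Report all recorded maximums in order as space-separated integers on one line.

Answer: 62 52 52 52 52 48 46 46 38 23 23 65 65

Derivation:
step 1: append 62 -> window=[62] (not full yet)
step 2: append 8 -> window=[62, 8] (not full yet)
step 3: append 33 -> window=[62, 8, 33] -> max=62
step 4: append 52 -> window=[8, 33, 52] -> max=52
step 5: append 52 -> window=[33, 52, 52] -> max=52
step 6: append 48 -> window=[52, 52, 48] -> max=52
step 7: append 15 -> window=[52, 48, 15] -> max=52
step 8: append 46 -> window=[48, 15, 46] -> max=48
step 9: append 38 -> window=[15, 46, 38] -> max=46
step 10: append 19 -> window=[46, 38, 19] -> max=46
step 11: append 23 -> window=[38, 19, 23] -> max=38
step 12: append 13 -> window=[19, 23, 13] -> max=23
step 13: append 13 -> window=[23, 13, 13] -> max=23
step 14: append 65 -> window=[13, 13, 65] -> max=65
step 15: append 32 -> window=[13, 65, 32] -> max=65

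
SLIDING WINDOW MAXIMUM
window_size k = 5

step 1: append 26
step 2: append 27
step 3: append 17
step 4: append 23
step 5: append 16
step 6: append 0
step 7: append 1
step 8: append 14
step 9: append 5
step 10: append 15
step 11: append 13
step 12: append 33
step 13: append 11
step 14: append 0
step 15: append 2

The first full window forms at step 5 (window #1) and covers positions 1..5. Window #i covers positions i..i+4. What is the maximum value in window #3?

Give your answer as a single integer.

step 1: append 26 -> window=[26] (not full yet)
step 2: append 27 -> window=[26, 27] (not full yet)
step 3: append 17 -> window=[26, 27, 17] (not full yet)
step 4: append 23 -> window=[26, 27, 17, 23] (not full yet)
step 5: append 16 -> window=[26, 27, 17, 23, 16] -> max=27
step 6: append 0 -> window=[27, 17, 23, 16, 0] -> max=27
step 7: append 1 -> window=[17, 23, 16, 0, 1] -> max=23
Window #3 max = 23

Answer: 23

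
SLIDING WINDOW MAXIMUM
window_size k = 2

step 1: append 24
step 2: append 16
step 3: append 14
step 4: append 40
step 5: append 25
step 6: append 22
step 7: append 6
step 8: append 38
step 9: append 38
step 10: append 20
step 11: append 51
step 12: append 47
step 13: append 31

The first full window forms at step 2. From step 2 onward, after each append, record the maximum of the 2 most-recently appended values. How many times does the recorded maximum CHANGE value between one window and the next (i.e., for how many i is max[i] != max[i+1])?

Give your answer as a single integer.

Answer: 7

Derivation:
step 1: append 24 -> window=[24] (not full yet)
step 2: append 16 -> window=[24, 16] -> max=24
step 3: append 14 -> window=[16, 14] -> max=16
step 4: append 40 -> window=[14, 40] -> max=40
step 5: append 25 -> window=[40, 25] -> max=40
step 6: append 22 -> window=[25, 22] -> max=25
step 7: append 6 -> window=[22, 6] -> max=22
step 8: append 38 -> window=[6, 38] -> max=38
step 9: append 38 -> window=[38, 38] -> max=38
step 10: append 20 -> window=[38, 20] -> max=38
step 11: append 51 -> window=[20, 51] -> max=51
step 12: append 47 -> window=[51, 47] -> max=51
step 13: append 31 -> window=[47, 31] -> max=47
Recorded maximums: 24 16 40 40 25 22 38 38 38 51 51 47
Changes between consecutive maximums: 7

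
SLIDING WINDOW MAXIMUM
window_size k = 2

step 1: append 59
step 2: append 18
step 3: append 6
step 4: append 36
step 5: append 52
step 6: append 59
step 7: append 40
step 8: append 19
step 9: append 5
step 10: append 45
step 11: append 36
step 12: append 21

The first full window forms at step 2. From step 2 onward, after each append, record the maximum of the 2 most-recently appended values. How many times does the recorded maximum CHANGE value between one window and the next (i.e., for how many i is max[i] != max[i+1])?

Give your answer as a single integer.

step 1: append 59 -> window=[59] (not full yet)
step 2: append 18 -> window=[59, 18] -> max=59
step 3: append 6 -> window=[18, 6] -> max=18
step 4: append 36 -> window=[6, 36] -> max=36
step 5: append 52 -> window=[36, 52] -> max=52
step 6: append 59 -> window=[52, 59] -> max=59
step 7: append 40 -> window=[59, 40] -> max=59
step 8: append 19 -> window=[40, 19] -> max=40
step 9: append 5 -> window=[19, 5] -> max=19
step 10: append 45 -> window=[5, 45] -> max=45
step 11: append 36 -> window=[45, 36] -> max=45
step 12: append 21 -> window=[36, 21] -> max=36
Recorded maximums: 59 18 36 52 59 59 40 19 45 45 36
Changes between consecutive maximums: 8

Answer: 8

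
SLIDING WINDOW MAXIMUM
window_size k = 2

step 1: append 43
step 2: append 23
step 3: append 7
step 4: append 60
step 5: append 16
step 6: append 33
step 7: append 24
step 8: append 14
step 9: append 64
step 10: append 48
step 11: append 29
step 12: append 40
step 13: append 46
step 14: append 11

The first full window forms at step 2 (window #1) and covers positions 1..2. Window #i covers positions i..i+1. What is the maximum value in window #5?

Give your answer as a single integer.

Answer: 33

Derivation:
step 1: append 43 -> window=[43] (not full yet)
step 2: append 23 -> window=[43, 23] -> max=43
step 3: append 7 -> window=[23, 7] -> max=23
step 4: append 60 -> window=[7, 60] -> max=60
step 5: append 16 -> window=[60, 16] -> max=60
step 6: append 33 -> window=[16, 33] -> max=33
Window #5 max = 33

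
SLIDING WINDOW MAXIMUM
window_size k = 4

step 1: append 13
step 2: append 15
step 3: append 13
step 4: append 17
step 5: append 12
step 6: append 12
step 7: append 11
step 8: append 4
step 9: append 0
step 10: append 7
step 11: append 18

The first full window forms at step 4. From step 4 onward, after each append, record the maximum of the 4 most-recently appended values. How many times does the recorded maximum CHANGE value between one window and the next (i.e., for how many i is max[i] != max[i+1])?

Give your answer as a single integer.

step 1: append 13 -> window=[13] (not full yet)
step 2: append 15 -> window=[13, 15] (not full yet)
step 3: append 13 -> window=[13, 15, 13] (not full yet)
step 4: append 17 -> window=[13, 15, 13, 17] -> max=17
step 5: append 12 -> window=[15, 13, 17, 12] -> max=17
step 6: append 12 -> window=[13, 17, 12, 12] -> max=17
step 7: append 11 -> window=[17, 12, 12, 11] -> max=17
step 8: append 4 -> window=[12, 12, 11, 4] -> max=12
step 9: append 0 -> window=[12, 11, 4, 0] -> max=12
step 10: append 7 -> window=[11, 4, 0, 7] -> max=11
step 11: append 18 -> window=[4, 0, 7, 18] -> max=18
Recorded maximums: 17 17 17 17 12 12 11 18
Changes between consecutive maximums: 3

Answer: 3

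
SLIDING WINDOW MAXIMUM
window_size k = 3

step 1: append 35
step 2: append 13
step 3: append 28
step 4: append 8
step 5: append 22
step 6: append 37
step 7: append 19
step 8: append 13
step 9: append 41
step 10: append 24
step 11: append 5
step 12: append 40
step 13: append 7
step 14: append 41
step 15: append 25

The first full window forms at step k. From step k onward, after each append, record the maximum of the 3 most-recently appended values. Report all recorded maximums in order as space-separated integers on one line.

Answer: 35 28 28 37 37 37 41 41 41 40 40 41 41

Derivation:
step 1: append 35 -> window=[35] (not full yet)
step 2: append 13 -> window=[35, 13] (not full yet)
step 3: append 28 -> window=[35, 13, 28] -> max=35
step 4: append 8 -> window=[13, 28, 8] -> max=28
step 5: append 22 -> window=[28, 8, 22] -> max=28
step 6: append 37 -> window=[8, 22, 37] -> max=37
step 7: append 19 -> window=[22, 37, 19] -> max=37
step 8: append 13 -> window=[37, 19, 13] -> max=37
step 9: append 41 -> window=[19, 13, 41] -> max=41
step 10: append 24 -> window=[13, 41, 24] -> max=41
step 11: append 5 -> window=[41, 24, 5] -> max=41
step 12: append 40 -> window=[24, 5, 40] -> max=40
step 13: append 7 -> window=[5, 40, 7] -> max=40
step 14: append 41 -> window=[40, 7, 41] -> max=41
step 15: append 25 -> window=[7, 41, 25] -> max=41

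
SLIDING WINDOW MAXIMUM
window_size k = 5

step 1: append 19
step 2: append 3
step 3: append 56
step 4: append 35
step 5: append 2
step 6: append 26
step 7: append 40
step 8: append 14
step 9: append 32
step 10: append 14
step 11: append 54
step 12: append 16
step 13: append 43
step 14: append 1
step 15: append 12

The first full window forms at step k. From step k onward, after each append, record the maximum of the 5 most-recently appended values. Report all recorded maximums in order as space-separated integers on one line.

step 1: append 19 -> window=[19] (not full yet)
step 2: append 3 -> window=[19, 3] (not full yet)
step 3: append 56 -> window=[19, 3, 56] (not full yet)
step 4: append 35 -> window=[19, 3, 56, 35] (not full yet)
step 5: append 2 -> window=[19, 3, 56, 35, 2] -> max=56
step 6: append 26 -> window=[3, 56, 35, 2, 26] -> max=56
step 7: append 40 -> window=[56, 35, 2, 26, 40] -> max=56
step 8: append 14 -> window=[35, 2, 26, 40, 14] -> max=40
step 9: append 32 -> window=[2, 26, 40, 14, 32] -> max=40
step 10: append 14 -> window=[26, 40, 14, 32, 14] -> max=40
step 11: append 54 -> window=[40, 14, 32, 14, 54] -> max=54
step 12: append 16 -> window=[14, 32, 14, 54, 16] -> max=54
step 13: append 43 -> window=[32, 14, 54, 16, 43] -> max=54
step 14: append 1 -> window=[14, 54, 16, 43, 1] -> max=54
step 15: append 12 -> window=[54, 16, 43, 1, 12] -> max=54

Answer: 56 56 56 40 40 40 54 54 54 54 54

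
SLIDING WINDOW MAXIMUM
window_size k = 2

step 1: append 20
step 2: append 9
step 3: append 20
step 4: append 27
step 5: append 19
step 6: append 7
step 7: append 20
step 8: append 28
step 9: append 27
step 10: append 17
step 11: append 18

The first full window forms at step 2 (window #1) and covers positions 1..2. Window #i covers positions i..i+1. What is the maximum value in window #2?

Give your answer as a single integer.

step 1: append 20 -> window=[20] (not full yet)
step 2: append 9 -> window=[20, 9] -> max=20
step 3: append 20 -> window=[9, 20] -> max=20
Window #2 max = 20

Answer: 20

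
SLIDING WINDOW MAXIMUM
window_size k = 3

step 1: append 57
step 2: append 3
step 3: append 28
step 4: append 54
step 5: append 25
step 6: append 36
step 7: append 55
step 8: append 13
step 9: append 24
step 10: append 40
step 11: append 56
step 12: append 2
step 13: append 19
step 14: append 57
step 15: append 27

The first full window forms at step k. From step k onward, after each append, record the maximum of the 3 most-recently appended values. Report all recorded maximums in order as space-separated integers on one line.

step 1: append 57 -> window=[57] (not full yet)
step 2: append 3 -> window=[57, 3] (not full yet)
step 3: append 28 -> window=[57, 3, 28] -> max=57
step 4: append 54 -> window=[3, 28, 54] -> max=54
step 5: append 25 -> window=[28, 54, 25] -> max=54
step 6: append 36 -> window=[54, 25, 36] -> max=54
step 7: append 55 -> window=[25, 36, 55] -> max=55
step 8: append 13 -> window=[36, 55, 13] -> max=55
step 9: append 24 -> window=[55, 13, 24] -> max=55
step 10: append 40 -> window=[13, 24, 40] -> max=40
step 11: append 56 -> window=[24, 40, 56] -> max=56
step 12: append 2 -> window=[40, 56, 2] -> max=56
step 13: append 19 -> window=[56, 2, 19] -> max=56
step 14: append 57 -> window=[2, 19, 57] -> max=57
step 15: append 27 -> window=[19, 57, 27] -> max=57

Answer: 57 54 54 54 55 55 55 40 56 56 56 57 57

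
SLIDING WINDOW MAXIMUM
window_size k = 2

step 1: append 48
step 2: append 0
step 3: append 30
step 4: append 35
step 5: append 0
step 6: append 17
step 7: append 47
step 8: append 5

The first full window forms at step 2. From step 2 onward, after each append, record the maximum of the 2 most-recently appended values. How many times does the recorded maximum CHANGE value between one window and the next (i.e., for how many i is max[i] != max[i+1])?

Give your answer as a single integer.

step 1: append 48 -> window=[48] (not full yet)
step 2: append 0 -> window=[48, 0] -> max=48
step 3: append 30 -> window=[0, 30] -> max=30
step 4: append 35 -> window=[30, 35] -> max=35
step 5: append 0 -> window=[35, 0] -> max=35
step 6: append 17 -> window=[0, 17] -> max=17
step 7: append 47 -> window=[17, 47] -> max=47
step 8: append 5 -> window=[47, 5] -> max=47
Recorded maximums: 48 30 35 35 17 47 47
Changes between consecutive maximums: 4

Answer: 4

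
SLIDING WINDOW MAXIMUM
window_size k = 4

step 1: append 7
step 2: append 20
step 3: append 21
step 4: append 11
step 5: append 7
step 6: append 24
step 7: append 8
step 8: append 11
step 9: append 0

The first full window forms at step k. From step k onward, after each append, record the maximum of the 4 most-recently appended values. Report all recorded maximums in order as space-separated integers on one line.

Answer: 21 21 24 24 24 24

Derivation:
step 1: append 7 -> window=[7] (not full yet)
step 2: append 20 -> window=[7, 20] (not full yet)
step 3: append 21 -> window=[7, 20, 21] (not full yet)
step 4: append 11 -> window=[7, 20, 21, 11] -> max=21
step 5: append 7 -> window=[20, 21, 11, 7] -> max=21
step 6: append 24 -> window=[21, 11, 7, 24] -> max=24
step 7: append 8 -> window=[11, 7, 24, 8] -> max=24
step 8: append 11 -> window=[7, 24, 8, 11] -> max=24
step 9: append 0 -> window=[24, 8, 11, 0] -> max=24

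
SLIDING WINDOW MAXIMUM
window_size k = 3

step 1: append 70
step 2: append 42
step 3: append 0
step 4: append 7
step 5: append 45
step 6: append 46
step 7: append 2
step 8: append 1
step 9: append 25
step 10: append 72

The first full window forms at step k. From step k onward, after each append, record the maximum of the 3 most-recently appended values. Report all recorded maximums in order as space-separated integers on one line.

step 1: append 70 -> window=[70] (not full yet)
step 2: append 42 -> window=[70, 42] (not full yet)
step 3: append 0 -> window=[70, 42, 0] -> max=70
step 4: append 7 -> window=[42, 0, 7] -> max=42
step 5: append 45 -> window=[0, 7, 45] -> max=45
step 6: append 46 -> window=[7, 45, 46] -> max=46
step 7: append 2 -> window=[45, 46, 2] -> max=46
step 8: append 1 -> window=[46, 2, 1] -> max=46
step 9: append 25 -> window=[2, 1, 25] -> max=25
step 10: append 72 -> window=[1, 25, 72] -> max=72

Answer: 70 42 45 46 46 46 25 72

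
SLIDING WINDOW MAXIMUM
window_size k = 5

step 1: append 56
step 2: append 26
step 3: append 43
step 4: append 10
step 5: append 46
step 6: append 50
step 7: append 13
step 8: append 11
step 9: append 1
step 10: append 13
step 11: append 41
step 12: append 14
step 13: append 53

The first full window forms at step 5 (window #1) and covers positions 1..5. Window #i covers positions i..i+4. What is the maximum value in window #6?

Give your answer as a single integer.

step 1: append 56 -> window=[56] (not full yet)
step 2: append 26 -> window=[56, 26] (not full yet)
step 3: append 43 -> window=[56, 26, 43] (not full yet)
step 4: append 10 -> window=[56, 26, 43, 10] (not full yet)
step 5: append 46 -> window=[56, 26, 43, 10, 46] -> max=56
step 6: append 50 -> window=[26, 43, 10, 46, 50] -> max=50
step 7: append 13 -> window=[43, 10, 46, 50, 13] -> max=50
step 8: append 11 -> window=[10, 46, 50, 13, 11] -> max=50
step 9: append 1 -> window=[46, 50, 13, 11, 1] -> max=50
step 10: append 13 -> window=[50, 13, 11, 1, 13] -> max=50
Window #6 max = 50

Answer: 50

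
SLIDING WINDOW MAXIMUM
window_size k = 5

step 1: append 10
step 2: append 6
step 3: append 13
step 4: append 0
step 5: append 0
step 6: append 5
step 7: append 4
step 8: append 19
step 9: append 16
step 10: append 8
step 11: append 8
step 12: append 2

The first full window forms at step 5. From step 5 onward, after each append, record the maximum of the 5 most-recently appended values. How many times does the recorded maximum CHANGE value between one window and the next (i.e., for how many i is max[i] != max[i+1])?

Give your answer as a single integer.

Answer: 1

Derivation:
step 1: append 10 -> window=[10] (not full yet)
step 2: append 6 -> window=[10, 6] (not full yet)
step 3: append 13 -> window=[10, 6, 13] (not full yet)
step 4: append 0 -> window=[10, 6, 13, 0] (not full yet)
step 5: append 0 -> window=[10, 6, 13, 0, 0] -> max=13
step 6: append 5 -> window=[6, 13, 0, 0, 5] -> max=13
step 7: append 4 -> window=[13, 0, 0, 5, 4] -> max=13
step 8: append 19 -> window=[0, 0, 5, 4, 19] -> max=19
step 9: append 16 -> window=[0, 5, 4, 19, 16] -> max=19
step 10: append 8 -> window=[5, 4, 19, 16, 8] -> max=19
step 11: append 8 -> window=[4, 19, 16, 8, 8] -> max=19
step 12: append 2 -> window=[19, 16, 8, 8, 2] -> max=19
Recorded maximums: 13 13 13 19 19 19 19 19
Changes between consecutive maximums: 1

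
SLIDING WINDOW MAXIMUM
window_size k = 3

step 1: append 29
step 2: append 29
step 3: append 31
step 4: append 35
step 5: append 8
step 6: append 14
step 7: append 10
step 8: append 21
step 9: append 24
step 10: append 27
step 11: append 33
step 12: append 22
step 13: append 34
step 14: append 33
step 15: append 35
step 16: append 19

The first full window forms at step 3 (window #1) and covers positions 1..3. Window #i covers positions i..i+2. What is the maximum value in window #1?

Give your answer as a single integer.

step 1: append 29 -> window=[29] (not full yet)
step 2: append 29 -> window=[29, 29] (not full yet)
step 3: append 31 -> window=[29, 29, 31] -> max=31
Window #1 max = 31

Answer: 31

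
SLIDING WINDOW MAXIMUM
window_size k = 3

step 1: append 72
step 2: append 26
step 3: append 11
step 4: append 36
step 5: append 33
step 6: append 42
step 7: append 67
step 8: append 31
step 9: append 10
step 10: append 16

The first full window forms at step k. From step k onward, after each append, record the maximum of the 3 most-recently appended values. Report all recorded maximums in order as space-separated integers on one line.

Answer: 72 36 36 42 67 67 67 31

Derivation:
step 1: append 72 -> window=[72] (not full yet)
step 2: append 26 -> window=[72, 26] (not full yet)
step 3: append 11 -> window=[72, 26, 11] -> max=72
step 4: append 36 -> window=[26, 11, 36] -> max=36
step 5: append 33 -> window=[11, 36, 33] -> max=36
step 6: append 42 -> window=[36, 33, 42] -> max=42
step 7: append 67 -> window=[33, 42, 67] -> max=67
step 8: append 31 -> window=[42, 67, 31] -> max=67
step 9: append 10 -> window=[67, 31, 10] -> max=67
step 10: append 16 -> window=[31, 10, 16] -> max=31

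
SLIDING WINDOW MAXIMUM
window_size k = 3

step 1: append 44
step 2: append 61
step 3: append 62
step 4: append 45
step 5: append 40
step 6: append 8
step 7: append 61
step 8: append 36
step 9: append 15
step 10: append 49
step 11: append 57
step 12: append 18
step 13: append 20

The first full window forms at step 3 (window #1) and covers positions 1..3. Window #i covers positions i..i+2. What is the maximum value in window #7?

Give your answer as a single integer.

Answer: 61

Derivation:
step 1: append 44 -> window=[44] (not full yet)
step 2: append 61 -> window=[44, 61] (not full yet)
step 3: append 62 -> window=[44, 61, 62] -> max=62
step 4: append 45 -> window=[61, 62, 45] -> max=62
step 5: append 40 -> window=[62, 45, 40] -> max=62
step 6: append 8 -> window=[45, 40, 8] -> max=45
step 7: append 61 -> window=[40, 8, 61] -> max=61
step 8: append 36 -> window=[8, 61, 36] -> max=61
step 9: append 15 -> window=[61, 36, 15] -> max=61
Window #7 max = 61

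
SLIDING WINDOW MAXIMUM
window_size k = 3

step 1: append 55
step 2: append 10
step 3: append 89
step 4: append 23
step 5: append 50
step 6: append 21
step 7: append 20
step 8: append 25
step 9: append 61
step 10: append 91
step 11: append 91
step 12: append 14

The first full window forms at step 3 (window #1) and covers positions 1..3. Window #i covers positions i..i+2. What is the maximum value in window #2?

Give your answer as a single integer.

step 1: append 55 -> window=[55] (not full yet)
step 2: append 10 -> window=[55, 10] (not full yet)
step 3: append 89 -> window=[55, 10, 89] -> max=89
step 4: append 23 -> window=[10, 89, 23] -> max=89
Window #2 max = 89

Answer: 89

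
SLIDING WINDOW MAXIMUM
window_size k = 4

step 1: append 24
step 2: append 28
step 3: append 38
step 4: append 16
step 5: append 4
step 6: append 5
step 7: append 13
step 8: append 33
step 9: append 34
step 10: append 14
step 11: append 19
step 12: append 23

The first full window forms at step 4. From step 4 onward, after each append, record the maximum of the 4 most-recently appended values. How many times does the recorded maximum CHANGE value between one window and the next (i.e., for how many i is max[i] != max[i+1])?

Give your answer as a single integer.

step 1: append 24 -> window=[24] (not full yet)
step 2: append 28 -> window=[24, 28] (not full yet)
step 3: append 38 -> window=[24, 28, 38] (not full yet)
step 4: append 16 -> window=[24, 28, 38, 16] -> max=38
step 5: append 4 -> window=[28, 38, 16, 4] -> max=38
step 6: append 5 -> window=[38, 16, 4, 5] -> max=38
step 7: append 13 -> window=[16, 4, 5, 13] -> max=16
step 8: append 33 -> window=[4, 5, 13, 33] -> max=33
step 9: append 34 -> window=[5, 13, 33, 34] -> max=34
step 10: append 14 -> window=[13, 33, 34, 14] -> max=34
step 11: append 19 -> window=[33, 34, 14, 19] -> max=34
step 12: append 23 -> window=[34, 14, 19, 23] -> max=34
Recorded maximums: 38 38 38 16 33 34 34 34 34
Changes between consecutive maximums: 3

Answer: 3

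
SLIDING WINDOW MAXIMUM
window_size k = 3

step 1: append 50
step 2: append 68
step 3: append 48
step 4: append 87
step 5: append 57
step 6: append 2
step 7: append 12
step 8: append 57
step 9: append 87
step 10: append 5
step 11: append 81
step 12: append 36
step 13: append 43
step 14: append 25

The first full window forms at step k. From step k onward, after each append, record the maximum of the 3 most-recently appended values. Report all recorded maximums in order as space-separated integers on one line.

step 1: append 50 -> window=[50] (not full yet)
step 2: append 68 -> window=[50, 68] (not full yet)
step 3: append 48 -> window=[50, 68, 48] -> max=68
step 4: append 87 -> window=[68, 48, 87] -> max=87
step 5: append 57 -> window=[48, 87, 57] -> max=87
step 6: append 2 -> window=[87, 57, 2] -> max=87
step 7: append 12 -> window=[57, 2, 12] -> max=57
step 8: append 57 -> window=[2, 12, 57] -> max=57
step 9: append 87 -> window=[12, 57, 87] -> max=87
step 10: append 5 -> window=[57, 87, 5] -> max=87
step 11: append 81 -> window=[87, 5, 81] -> max=87
step 12: append 36 -> window=[5, 81, 36] -> max=81
step 13: append 43 -> window=[81, 36, 43] -> max=81
step 14: append 25 -> window=[36, 43, 25] -> max=43

Answer: 68 87 87 87 57 57 87 87 87 81 81 43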